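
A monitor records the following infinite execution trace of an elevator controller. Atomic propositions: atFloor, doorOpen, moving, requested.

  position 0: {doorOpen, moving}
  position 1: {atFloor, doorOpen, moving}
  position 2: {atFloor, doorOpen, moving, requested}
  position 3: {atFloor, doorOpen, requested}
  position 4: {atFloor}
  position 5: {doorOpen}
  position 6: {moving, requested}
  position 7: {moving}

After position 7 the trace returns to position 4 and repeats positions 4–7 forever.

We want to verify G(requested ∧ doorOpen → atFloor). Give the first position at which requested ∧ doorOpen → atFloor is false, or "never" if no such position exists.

never

requested ∧ doorOpen → atFloor holds at every position 0..7, and those are all the positions the trace ever visits, so the invariant G(requested ∧ doorOpen → atFloor) is never violated.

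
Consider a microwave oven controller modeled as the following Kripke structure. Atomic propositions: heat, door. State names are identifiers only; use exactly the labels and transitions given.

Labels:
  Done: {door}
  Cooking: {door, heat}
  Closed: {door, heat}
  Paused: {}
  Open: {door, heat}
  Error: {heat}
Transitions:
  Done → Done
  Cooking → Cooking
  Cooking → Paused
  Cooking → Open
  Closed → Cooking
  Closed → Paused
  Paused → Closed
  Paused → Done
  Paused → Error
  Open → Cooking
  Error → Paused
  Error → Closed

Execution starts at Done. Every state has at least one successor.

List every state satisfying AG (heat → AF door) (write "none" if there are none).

States satisfying heat → AF door: {Done, Cooking, Closed, Paused, Open}.
States satisfying AG (heat → AF door): {Done}.

{Done}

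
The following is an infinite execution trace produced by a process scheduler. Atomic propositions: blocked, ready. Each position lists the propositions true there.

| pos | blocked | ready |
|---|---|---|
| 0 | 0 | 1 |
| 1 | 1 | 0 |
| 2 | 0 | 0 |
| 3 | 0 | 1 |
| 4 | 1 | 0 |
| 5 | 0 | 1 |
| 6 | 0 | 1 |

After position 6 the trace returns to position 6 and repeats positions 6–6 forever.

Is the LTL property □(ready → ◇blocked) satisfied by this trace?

ready → ◇blocked must hold at every position from 0 onward. It fails at position 5, so □(ready → ◇blocked) is false.
Positions where ready holds: 0, 3, 5, 6.
Check ◇blocked at each: 0→ok, 3→ok, 5→fails, 6→fails.

Does not hold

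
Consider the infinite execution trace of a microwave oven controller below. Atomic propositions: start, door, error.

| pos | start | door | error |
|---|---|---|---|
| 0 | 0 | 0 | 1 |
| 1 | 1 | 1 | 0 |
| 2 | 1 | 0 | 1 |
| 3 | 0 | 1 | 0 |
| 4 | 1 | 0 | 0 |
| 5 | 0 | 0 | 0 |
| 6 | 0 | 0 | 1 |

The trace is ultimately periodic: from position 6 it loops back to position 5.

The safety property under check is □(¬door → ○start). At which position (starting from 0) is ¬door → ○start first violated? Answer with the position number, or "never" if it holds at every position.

2

Check ¬door → ○start at each position in order: 0 ✓, 1 ✓.
At position 2 the labels are {error, start} and the next position 3 has {door}, so ¬door → ○start is false there. This is the first violation.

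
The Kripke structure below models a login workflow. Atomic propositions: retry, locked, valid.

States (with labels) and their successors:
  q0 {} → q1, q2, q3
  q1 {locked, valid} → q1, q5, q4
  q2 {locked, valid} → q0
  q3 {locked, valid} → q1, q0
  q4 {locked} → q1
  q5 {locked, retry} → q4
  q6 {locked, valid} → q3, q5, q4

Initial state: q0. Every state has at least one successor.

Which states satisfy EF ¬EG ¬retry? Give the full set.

States satisfying ¬EG ¬retry: {q5}.
States satisfying EF ¬EG ¬retry: {q0, q1, q2, q3, q4, q5, q6}.

{q0, q1, q2, q3, q4, q5, q6}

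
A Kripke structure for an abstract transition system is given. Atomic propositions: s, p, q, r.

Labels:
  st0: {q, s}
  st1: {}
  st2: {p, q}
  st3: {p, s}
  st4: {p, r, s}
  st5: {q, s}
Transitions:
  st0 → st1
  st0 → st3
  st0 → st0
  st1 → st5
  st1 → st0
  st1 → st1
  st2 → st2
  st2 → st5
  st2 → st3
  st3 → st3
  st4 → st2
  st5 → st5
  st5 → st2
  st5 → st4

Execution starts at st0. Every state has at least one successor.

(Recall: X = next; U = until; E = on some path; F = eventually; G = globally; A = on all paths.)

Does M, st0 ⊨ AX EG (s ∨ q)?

States satisfying EG (s ∨ q): {st0, st2, st3, st4, st5}.
States satisfying AX EG (s ∨ q): {st2, st3, st4, st5}.
st0 ∉ Sat(AX EG (s ∨ q)).

Violated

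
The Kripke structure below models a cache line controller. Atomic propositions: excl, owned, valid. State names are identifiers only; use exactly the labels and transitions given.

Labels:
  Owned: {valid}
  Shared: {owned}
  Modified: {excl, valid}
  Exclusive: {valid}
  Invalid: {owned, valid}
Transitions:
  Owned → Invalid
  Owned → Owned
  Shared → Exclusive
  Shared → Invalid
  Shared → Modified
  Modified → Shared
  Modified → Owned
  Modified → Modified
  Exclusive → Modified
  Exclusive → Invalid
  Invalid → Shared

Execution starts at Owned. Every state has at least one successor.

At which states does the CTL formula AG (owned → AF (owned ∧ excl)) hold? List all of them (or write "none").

none

States satisfying owned → AF (owned ∧ excl): {Owned, Modified, Exclusive}.
States satisfying AG (owned → AF (owned ∧ excl)): ∅.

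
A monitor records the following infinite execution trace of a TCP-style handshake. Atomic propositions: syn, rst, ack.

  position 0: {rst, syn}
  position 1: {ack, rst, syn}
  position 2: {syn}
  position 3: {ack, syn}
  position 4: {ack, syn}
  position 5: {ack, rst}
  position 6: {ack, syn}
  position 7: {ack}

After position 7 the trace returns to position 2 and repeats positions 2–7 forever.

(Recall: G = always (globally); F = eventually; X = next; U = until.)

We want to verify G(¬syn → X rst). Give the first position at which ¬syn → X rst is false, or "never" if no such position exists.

Check ¬syn → X rst at each position in order: 0 ✓, 1 ✓, 2 ✓, 3 ✓, 4 ✓.
At position 5 the labels are {ack, rst} and the next position 6 has {ack, syn}, so ¬syn → X rst is false there. This is the first violation.

5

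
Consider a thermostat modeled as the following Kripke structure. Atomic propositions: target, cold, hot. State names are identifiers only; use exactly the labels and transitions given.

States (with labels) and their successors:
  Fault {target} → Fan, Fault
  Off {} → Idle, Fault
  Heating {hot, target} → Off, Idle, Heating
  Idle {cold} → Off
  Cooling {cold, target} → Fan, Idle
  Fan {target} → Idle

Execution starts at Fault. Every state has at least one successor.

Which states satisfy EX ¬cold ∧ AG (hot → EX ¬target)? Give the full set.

States satisfying ¬cold: {Fault, Off, Heating, Fan}.
States satisfying EX ¬cold: {Fault, Off, Heating, Idle, Cooling}.
States satisfying hot → EX ¬target: {Fault, Off, Heating, Idle, Cooling, Fan}.
States satisfying AG (hot → EX ¬target): {Fault, Off, Heating, Idle, Cooling, Fan}.
States satisfying EX ¬cold ∧ AG (hot → EX ¬target): {Fault, Off, Heating, Idle, Cooling}.

{Fault, Off, Heating, Idle, Cooling}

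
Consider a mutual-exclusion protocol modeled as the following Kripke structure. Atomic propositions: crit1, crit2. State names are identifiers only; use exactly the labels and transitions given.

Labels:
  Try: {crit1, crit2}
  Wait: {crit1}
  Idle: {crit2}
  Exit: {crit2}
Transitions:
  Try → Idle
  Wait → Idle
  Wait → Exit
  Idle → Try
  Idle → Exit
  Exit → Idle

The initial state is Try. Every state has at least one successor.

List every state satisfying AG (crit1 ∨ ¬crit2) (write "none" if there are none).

States satisfying crit1 ∨ ¬crit2: {Try, Wait}.
States satisfying AG (crit1 ∨ ¬crit2): ∅.

none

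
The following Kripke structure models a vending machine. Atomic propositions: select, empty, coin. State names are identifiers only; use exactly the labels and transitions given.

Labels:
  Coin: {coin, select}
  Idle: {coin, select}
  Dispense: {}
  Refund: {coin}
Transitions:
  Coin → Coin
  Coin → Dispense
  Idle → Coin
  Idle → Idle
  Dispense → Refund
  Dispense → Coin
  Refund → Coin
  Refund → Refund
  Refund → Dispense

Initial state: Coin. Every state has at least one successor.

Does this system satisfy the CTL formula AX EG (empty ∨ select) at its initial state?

Violated

States satisfying EG (empty ∨ select): {Coin, Idle}.
States satisfying AX EG (empty ∨ select): {Idle}.
Coin ∉ Sat(AX EG (empty ∨ select)).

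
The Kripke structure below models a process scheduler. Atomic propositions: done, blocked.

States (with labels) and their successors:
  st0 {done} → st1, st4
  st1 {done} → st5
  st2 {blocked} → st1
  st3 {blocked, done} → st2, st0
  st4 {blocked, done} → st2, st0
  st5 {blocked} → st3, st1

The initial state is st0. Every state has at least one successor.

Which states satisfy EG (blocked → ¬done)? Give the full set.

{st0, st1, st2, st5}

States satisfying blocked → ¬done: {st0, st1, st2, st5}.
States satisfying EG (blocked → ¬done): {st0, st1, st2, st5}.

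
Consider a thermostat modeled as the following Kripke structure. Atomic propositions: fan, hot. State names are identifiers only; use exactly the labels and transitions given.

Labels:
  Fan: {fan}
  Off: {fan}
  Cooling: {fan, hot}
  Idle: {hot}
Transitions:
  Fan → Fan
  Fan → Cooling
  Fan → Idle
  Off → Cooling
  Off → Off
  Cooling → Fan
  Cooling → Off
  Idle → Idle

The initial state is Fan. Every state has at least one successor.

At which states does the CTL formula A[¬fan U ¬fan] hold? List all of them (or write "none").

States satisfying ¬fan: {Idle}.
States satisfying A[¬fan U ¬fan]: {Idle}.

{Idle}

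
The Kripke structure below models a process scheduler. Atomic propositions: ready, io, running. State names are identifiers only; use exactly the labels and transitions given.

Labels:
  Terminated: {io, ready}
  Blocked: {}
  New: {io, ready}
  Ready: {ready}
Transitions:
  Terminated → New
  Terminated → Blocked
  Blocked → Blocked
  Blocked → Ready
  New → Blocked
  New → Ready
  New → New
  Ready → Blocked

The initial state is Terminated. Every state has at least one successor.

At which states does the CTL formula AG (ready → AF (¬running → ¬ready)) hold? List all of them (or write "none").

{Blocked, Ready}

States satisfying ready → AF (¬running → ¬ready): {Blocked, Ready}.
States satisfying AG (ready → AF (¬running → ¬ready)): {Blocked, Ready}.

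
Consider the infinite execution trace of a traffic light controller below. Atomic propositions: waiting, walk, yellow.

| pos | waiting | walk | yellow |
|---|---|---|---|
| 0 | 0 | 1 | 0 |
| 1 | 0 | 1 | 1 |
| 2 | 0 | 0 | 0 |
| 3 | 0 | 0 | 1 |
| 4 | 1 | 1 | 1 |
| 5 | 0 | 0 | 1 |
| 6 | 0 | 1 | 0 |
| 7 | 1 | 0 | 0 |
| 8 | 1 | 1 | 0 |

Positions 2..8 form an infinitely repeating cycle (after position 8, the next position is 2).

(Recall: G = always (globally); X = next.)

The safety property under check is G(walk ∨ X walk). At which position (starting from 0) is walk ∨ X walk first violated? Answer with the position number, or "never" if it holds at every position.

Check walk ∨ X walk at each position in order: 0 ✓, 1 ✓.
At position 2 the labels are {} and the next position 3 has {yellow}, so walk ∨ X walk is false there. This is the first violation.

2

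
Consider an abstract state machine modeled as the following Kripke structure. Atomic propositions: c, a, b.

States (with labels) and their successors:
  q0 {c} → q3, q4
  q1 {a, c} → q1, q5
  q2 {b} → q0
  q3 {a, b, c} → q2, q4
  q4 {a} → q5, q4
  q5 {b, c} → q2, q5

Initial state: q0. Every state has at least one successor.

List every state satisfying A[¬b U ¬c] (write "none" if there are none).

{q2, q4}

States satisfying ¬b: {q0, q1, q4}.
States satisfying ¬c: {q2, q4}.
States satisfying A[¬b U ¬c]: {q2, q4}.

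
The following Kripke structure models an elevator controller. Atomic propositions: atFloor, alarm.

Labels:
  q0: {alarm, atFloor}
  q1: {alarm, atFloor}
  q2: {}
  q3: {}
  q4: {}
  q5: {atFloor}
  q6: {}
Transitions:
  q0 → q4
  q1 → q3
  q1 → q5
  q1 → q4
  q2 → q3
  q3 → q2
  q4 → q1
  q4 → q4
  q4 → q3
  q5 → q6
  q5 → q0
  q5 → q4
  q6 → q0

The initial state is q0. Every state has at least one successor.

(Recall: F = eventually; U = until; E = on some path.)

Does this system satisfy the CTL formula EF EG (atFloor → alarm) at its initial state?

Yes

States satisfying EG (atFloor → alarm): {q0, q1, q2, q3, q4, q6}.
States satisfying EF EG (atFloor → alarm): {q0, q1, q2, q3, q4, q5, q6}.
Some path from q0 reaches a state where EG (atFloor → alarm) holds.
q0 ∈ Sat(EF EG (atFloor → alarm)).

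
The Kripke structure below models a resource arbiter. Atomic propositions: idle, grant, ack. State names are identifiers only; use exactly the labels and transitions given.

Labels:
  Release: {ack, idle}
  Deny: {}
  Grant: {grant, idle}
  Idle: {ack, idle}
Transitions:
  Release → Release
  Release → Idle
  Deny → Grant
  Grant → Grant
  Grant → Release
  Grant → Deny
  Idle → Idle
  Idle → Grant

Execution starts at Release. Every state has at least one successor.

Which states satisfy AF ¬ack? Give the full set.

States satisfying ¬ack: {Deny, Grant}.
States satisfying AF ¬ack: {Deny, Grant}.

{Deny, Grant}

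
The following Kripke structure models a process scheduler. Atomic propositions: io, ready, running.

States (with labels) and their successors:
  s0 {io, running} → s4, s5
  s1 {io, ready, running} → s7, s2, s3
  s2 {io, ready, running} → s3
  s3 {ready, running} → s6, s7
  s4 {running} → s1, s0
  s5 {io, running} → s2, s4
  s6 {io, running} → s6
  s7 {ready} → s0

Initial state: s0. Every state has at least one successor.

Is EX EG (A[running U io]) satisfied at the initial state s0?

States satisfying EG (A[running U io]): {s0, s4, s5, s6}.
States satisfying EX EG (A[running U io]): {s0, s3, s4, s5, s6, s7}.
s0 ∈ Sat(EX EG (A[running U io])).

Holds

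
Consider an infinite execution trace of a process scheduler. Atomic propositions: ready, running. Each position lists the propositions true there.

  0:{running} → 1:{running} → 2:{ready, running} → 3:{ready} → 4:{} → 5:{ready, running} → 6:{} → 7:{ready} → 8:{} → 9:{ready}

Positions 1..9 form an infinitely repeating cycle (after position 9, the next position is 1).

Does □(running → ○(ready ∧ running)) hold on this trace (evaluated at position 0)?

Does not hold

running → ○(ready ∧ running) must hold at every position from 0 onward. It fails at position 0, so □(running → ○(ready ∧ running)) is false.
Positions where running holds: 0, 1, 2, 5.
Check ○(ready ∧ running) at each: 0→fails, 1→ok, 2→fails, 5→fails.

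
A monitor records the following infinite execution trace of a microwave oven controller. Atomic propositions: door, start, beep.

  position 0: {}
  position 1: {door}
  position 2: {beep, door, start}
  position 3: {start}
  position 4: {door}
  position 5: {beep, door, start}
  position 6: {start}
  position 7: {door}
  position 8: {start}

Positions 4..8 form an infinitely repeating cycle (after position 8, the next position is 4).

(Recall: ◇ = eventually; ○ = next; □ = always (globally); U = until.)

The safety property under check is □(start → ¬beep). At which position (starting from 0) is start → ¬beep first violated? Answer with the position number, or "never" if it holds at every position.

Check start → ¬beep at each position in order: 0 ✓, 1 ✓.
At position 2 the labels are {beep, door, start}, so start → ¬beep is false there. This is the first violation.

2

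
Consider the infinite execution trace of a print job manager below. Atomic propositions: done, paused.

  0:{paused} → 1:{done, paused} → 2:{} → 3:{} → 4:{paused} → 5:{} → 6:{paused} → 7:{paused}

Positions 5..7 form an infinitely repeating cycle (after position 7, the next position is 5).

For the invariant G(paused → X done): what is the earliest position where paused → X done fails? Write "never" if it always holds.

Check paused → X done at each position in order: 0 ✓.
At position 1 the labels are {done, paused} and the next position 2 has {}, so paused → X done is false there. This is the first violation.

1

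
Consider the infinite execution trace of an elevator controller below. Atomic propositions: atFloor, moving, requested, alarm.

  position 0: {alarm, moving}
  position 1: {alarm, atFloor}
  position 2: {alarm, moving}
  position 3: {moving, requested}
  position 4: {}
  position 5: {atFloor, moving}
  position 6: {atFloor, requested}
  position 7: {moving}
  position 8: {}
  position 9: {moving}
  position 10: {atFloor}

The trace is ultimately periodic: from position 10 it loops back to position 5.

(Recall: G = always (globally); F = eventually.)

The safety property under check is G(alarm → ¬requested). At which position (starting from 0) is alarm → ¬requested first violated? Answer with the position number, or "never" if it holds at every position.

never

alarm → ¬requested holds at every position 0..10, and those are all the positions the trace ever visits, so the invariant G(alarm → ¬requested) is never violated.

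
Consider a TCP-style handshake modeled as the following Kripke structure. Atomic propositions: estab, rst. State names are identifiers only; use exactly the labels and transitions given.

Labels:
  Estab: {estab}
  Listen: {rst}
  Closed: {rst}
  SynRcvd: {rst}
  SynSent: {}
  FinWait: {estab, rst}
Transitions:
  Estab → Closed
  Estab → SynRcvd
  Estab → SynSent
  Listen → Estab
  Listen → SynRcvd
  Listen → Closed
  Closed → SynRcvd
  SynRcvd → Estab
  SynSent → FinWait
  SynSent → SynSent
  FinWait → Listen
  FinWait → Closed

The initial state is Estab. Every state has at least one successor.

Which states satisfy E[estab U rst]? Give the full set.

States satisfying estab: {Estab, FinWait}.
States satisfying rst: {Listen, Closed, SynRcvd, FinWait}.
States satisfying E[estab U rst]: {Estab, Listen, Closed, SynRcvd, FinWait}.

{Estab, Listen, Closed, SynRcvd, FinWait}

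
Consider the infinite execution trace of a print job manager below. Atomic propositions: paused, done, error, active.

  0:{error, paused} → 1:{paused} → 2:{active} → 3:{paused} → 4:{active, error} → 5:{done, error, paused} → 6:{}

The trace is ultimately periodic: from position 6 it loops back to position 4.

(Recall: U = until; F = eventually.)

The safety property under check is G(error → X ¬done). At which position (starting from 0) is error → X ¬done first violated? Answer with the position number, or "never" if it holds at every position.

4

Check error → X ¬done at each position in order: 0 ✓, 1 ✓, 2 ✓, 3 ✓.
At position 4 the labels are {active, error} and the next position 5 has {done, error, paused}, so error → X ¬done is false there. This is the first violation.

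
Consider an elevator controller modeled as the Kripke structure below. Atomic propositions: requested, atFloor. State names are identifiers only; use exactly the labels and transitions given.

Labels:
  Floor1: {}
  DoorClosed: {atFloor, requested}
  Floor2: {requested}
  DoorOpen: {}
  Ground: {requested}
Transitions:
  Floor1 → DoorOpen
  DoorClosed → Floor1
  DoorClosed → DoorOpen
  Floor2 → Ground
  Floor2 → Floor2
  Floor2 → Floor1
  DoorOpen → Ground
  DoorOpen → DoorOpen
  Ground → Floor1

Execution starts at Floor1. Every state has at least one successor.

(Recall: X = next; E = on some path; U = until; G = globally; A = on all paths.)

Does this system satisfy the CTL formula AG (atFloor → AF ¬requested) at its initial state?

States satisfying atFloor → AF ¬requested: {Floor1, DoorClosed, Floor2, DoorOpen, Ground}.
States satisfying AG (atFloor → AF ¬requested): {Floor1, DoorClosed, Floor2, DoorOpen, Ground}.
Every state reachable from Floor1 satisfies atFloor → AF ¬requested.
Floor1 ∈ Sat(AG (atFloor → AF ¬requested)).

Holds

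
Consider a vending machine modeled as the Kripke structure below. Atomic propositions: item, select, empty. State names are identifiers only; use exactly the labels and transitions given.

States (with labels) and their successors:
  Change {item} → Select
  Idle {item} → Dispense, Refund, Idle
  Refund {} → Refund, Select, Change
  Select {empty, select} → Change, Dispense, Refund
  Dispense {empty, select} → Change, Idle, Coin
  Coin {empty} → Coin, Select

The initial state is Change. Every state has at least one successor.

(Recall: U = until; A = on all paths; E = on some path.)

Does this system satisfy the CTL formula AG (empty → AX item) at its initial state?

Violated

States satisfying empty → AX item: {Change, Idle, Refund}.
States satisfying AG (empty → AX item): ∅.
Coin is reachable from Change and violates empty → AX item, so AG fails at Change.
Change ∉ Sat(AG (empty → AX item)).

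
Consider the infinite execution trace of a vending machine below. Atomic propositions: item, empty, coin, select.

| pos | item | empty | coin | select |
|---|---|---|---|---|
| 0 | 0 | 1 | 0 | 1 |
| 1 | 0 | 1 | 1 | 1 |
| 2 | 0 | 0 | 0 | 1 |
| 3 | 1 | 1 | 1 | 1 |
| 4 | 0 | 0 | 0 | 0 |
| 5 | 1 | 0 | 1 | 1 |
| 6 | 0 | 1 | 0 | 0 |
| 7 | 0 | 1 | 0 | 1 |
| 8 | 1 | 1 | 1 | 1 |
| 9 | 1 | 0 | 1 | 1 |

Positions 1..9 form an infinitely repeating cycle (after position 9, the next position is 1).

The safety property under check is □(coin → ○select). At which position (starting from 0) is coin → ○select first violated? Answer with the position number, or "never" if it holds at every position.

Check coin → ○select at each position in order: 0 ✓, 1 ✓, 2 ✓.
At position 3 the labels are {coin, empty, item, select} and the next position 4 has {}, so coin → ○select is false there. This is the first violation.

3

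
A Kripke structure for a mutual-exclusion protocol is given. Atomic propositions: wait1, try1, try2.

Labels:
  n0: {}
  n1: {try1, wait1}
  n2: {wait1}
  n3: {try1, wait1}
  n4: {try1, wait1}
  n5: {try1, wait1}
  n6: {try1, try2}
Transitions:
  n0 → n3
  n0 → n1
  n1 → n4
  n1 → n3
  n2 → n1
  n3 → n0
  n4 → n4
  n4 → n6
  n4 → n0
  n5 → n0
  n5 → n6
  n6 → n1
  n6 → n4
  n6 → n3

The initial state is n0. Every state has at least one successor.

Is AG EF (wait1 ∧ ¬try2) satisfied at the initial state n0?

Yes

States satisfying EF (wait1 ∧ ¬try2): {n0, n1, n2, n3, n4, n5, n6}.
States satisfying AG EF (wait1 ∧ ¬try2): {n0, n1, n2, n3, n4, n5, n6}.
Every state reachable from n0 satisfies EF (wait1 ∧ ¬try2).
n0 ∈ Sat(AG EF (wait1 ∧ ¬try2)).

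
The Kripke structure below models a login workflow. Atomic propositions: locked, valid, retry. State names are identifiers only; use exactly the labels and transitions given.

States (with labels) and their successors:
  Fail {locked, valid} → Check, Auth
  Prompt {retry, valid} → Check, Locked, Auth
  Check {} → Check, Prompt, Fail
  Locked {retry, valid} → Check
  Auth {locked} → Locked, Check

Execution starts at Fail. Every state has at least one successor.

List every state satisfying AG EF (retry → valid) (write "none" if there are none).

States satisfying EF (retry → valid): {Fail, Prompt, Check, Locked, Auth}.
States satisfying AG EF (retry → valid): {Fail, Prompt, Check, Locked, Auth}.

{Fail, Prompt, Check, Locked, Auth}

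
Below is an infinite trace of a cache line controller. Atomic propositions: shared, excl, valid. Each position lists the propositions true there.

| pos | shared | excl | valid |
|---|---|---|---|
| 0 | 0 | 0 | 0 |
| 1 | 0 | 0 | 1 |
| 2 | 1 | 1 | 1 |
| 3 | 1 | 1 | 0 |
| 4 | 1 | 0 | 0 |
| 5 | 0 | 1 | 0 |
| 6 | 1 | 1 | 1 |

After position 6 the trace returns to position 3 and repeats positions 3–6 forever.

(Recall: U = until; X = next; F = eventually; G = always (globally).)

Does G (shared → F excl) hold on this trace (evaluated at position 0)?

Satisfied

shared → F excl holds at every position 0..6, and those are all positions ever visited, so G (shared → F excl) holds.
Positions where shared holds: 2, 3, 4, 6.
Check F excl at each: 2→ok, 3→ok, 4→ok, 6→ok.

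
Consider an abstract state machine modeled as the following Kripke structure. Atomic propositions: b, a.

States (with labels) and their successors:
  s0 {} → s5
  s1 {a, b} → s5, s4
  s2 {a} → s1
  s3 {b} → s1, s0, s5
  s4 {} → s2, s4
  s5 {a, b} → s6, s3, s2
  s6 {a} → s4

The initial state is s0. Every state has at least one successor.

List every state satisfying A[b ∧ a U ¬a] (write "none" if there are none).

{s0, s3, s4}

States satisfying b ∧ a: {s1, s5}.
States satisfying ¬a: {s0, s3, s4}.
States satisfying A[b ∧ a U ¬a]: {s0, s3, s4}.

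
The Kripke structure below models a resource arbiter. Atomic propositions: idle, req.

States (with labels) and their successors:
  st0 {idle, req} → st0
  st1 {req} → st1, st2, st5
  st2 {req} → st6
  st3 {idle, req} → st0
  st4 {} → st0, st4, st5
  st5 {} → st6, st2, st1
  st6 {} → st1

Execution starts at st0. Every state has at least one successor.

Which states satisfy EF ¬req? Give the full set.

{st1, st2, st4, st5, st6}

States satisfying ¬req: {st4, st5, st6}.
States satisfying EF ¬req: {st1, st2, st4, st5, st6}.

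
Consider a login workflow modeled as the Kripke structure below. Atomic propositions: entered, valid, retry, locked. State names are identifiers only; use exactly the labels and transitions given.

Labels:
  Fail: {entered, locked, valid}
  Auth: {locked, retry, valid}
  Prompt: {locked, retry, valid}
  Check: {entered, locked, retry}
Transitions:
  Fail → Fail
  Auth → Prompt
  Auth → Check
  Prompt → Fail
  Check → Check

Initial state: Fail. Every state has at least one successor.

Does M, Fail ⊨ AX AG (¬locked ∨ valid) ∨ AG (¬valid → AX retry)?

Holds

States satisfying AG (¬locked ∨ valid): {Fail, Prompt}.
States satisfying AX AG (¬locked ∨ valid): {Fail, Prompt}.
States satisfying ¬valid → AX retry: {Fail, Auth, Prompt, Check}.
States satisfying AG (¬valid → AX retry): {Fail, Auth, Prompt, Check}.
States satisfying AX AG (¬locked ∨ valid) ∨ AG (¬valid → AX retry): {Fail, Auth, Prompt, Check}.
Fail ∈ Sat(AX AG (¬locked ∨ valid) ∨ AG (¬valid → AX retry)).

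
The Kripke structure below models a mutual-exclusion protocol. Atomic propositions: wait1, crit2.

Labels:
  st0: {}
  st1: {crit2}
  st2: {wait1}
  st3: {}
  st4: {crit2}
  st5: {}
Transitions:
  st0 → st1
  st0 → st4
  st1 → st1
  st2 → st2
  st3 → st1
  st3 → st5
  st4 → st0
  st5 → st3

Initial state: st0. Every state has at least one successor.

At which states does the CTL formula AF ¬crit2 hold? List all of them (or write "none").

{st0, st2, st3, st4, st5}

States satisfying ¬crit2: {st0, st2, st3, st5}.
States satisfying AF ¬crit2: {st0, st2, st3, st4, st5}.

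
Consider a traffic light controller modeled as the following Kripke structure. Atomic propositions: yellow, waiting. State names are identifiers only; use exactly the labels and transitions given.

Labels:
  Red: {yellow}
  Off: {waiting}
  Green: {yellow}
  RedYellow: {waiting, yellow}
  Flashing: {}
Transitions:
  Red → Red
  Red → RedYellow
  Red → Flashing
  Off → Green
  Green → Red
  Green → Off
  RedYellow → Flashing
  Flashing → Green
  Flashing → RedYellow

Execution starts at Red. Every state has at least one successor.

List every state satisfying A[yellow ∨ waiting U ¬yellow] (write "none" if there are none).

{Off, RedYellow, Flashing}

States satisfying yellow ∨ waiting: {Red, Off, Green, RedYellow}.
States satisfying ¬yellow: {Off, Flashing}.
States satisfying A[yellow ∨ waiting U ¬yellow]: {Off, RedYellow, Flashing}.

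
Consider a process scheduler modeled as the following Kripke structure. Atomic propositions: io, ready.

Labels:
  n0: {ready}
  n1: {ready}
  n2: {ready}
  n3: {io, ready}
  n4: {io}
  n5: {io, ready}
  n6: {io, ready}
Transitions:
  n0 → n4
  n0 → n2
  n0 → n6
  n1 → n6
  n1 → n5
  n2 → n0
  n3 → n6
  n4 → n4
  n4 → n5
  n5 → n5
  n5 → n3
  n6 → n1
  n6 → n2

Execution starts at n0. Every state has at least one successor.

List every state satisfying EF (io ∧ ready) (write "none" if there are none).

{n0, n1, n2, n3, n4, n5, n6}

States satisfying io ∧ ready: {n3, n5, n6}.
States satisfying EF (io ∧ ready): {n0, n1, n2, n3, n4, n5, n6}.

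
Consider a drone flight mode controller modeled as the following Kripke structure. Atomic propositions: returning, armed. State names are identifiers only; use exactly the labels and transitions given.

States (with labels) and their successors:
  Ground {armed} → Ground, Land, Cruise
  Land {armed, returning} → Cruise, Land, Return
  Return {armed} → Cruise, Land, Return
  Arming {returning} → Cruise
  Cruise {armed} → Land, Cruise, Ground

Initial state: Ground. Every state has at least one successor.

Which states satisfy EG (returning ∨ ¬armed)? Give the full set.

{Land}

States satisfying returning ∨ ¬armed: {Land, Arming}.
States satisfying EG (returning ∨ ¬armed): {Land}.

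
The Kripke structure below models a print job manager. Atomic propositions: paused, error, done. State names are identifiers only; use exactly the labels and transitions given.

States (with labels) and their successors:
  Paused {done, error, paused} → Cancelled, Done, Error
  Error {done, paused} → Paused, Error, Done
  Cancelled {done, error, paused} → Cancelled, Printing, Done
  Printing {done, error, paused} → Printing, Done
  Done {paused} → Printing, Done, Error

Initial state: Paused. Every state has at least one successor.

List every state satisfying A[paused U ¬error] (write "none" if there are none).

{Error, Done}

States satisfying paused: {Paused, Error, Cancelled, Printing, Done}.
States satisfying ¬error: {Error, Done}.
States satisfying A[paused U ¬error]: {Error, Done}.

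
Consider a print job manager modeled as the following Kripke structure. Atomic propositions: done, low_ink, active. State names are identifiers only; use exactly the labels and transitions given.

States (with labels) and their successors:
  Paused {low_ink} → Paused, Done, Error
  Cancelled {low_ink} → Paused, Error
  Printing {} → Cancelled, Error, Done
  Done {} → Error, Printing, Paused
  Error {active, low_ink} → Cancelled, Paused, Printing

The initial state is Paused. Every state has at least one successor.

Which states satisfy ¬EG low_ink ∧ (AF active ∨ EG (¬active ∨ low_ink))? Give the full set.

{Printing, Done}

States satisfying low_ink: {Paused, Cancelled, Error}.
States satisfying EG low_ink: {Paused, Cancelled, Error}.
States satisfying ¬EG low_ink: {Printing, Done}.
States satisfying active: {Error}.
States satisfying AF active: {Error}.
States satisfying ¬active ∨ low_ink: {Paused, Cancelled, Printing, Done, Error}.
States satisfying EG (¬active ∨ low_ink): {Paused, Cancelled, Printing, Done, Error}.
States satisfying AF active ∨ EG (¬active ∨ low_ink): {Paused, Cancelled, Printing, Done, Error}.
States satisfying ¬EG low_ink ∧ (AF active ∨ EG (¬active ∨ low_ink)): {Printing, Done}.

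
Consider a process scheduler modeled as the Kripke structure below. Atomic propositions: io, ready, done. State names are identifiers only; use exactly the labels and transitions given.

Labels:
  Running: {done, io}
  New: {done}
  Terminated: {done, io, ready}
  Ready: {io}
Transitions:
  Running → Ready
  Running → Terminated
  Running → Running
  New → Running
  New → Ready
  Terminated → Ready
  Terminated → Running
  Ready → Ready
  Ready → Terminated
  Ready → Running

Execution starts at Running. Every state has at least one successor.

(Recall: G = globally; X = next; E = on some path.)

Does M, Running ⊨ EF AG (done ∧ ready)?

States satisfying AG (done ∧ ready): ∅.
States satisfying EF AG (done ∧ ready): ∅.
No suitable path/successor from Running witnesses the formula.
Running ∉ Sat(EF AG (done ∧ ready)).

Does not hold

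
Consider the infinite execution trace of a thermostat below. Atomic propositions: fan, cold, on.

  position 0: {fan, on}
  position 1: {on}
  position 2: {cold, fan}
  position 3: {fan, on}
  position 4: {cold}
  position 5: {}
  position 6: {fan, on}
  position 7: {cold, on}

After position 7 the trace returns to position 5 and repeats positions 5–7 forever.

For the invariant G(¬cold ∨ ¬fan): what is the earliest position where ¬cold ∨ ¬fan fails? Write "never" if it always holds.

Check ¬cold ∨ ¬fan at each position in order: 0 ✓, 1 ✓.
At position 2 the labels are {cold, fan}, so ¬cold ∨ ¬fan is false there. This is the first violation.

2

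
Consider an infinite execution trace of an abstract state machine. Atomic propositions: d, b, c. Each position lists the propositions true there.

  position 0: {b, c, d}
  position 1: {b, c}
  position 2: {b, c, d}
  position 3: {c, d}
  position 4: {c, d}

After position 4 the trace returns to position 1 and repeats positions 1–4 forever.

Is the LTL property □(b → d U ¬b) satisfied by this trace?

Does not hold

b → d U ¬b must hold at every position from 0 onward. It fails at position 0, so □(b → d U ¬b) is false.
Positions where b holds: 0, 1, 2.
Check d U ¬b at each: 0→fails, 1→fails, 2→ok.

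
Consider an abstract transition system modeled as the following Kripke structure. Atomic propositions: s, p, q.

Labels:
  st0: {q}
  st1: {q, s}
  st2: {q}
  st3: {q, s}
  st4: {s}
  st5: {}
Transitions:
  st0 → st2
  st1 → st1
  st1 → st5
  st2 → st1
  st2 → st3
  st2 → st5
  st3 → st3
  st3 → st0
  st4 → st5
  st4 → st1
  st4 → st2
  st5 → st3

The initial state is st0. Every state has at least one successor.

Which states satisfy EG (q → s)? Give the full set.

{st1, st3, st4, st5}

States satisfying q → s: {st1, st3, st4, st5}.
States satisfying EG (q → s): {st1, st3, st4, st5}.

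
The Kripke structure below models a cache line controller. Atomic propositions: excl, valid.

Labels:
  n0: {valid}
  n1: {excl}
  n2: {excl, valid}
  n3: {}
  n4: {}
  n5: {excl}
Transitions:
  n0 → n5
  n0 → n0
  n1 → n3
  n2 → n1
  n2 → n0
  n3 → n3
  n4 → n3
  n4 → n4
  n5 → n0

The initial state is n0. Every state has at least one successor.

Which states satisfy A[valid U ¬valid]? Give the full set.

States satisfying valid: {n0, n2}.
States satisfying ¬valid: {n1, n3, n4, n5}.
States satisfying A[valid U ¬valid]: {n1, n3, n4, n5}.

{n1, n3, n4, n5}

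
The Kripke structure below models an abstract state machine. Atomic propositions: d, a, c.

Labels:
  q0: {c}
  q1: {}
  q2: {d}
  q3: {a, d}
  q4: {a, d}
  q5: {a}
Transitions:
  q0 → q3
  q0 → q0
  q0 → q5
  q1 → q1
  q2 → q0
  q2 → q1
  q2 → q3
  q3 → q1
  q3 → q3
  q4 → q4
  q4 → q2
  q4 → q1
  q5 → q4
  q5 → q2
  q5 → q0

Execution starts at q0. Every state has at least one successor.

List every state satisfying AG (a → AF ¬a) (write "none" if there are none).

States satisfying a → AF ¬a: {q0, q1, q2}.
States satisfying AG (a → AF ¬a): {q1}.

{q1}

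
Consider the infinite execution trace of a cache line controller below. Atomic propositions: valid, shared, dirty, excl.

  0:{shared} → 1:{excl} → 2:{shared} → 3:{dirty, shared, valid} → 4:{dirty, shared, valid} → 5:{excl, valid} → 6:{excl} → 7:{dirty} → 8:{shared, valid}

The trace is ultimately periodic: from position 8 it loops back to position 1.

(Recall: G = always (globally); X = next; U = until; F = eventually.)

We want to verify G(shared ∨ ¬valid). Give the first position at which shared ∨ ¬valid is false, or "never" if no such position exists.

Check shared ∨ ¬valid at each position in order: 0 ✓, 1 ✓, 2 ✓, 3 ✓, 4 ✓.
At position 5 the labels are {excl, valid}, so shared ∨ ¬valid is false there. This is the first violation.

5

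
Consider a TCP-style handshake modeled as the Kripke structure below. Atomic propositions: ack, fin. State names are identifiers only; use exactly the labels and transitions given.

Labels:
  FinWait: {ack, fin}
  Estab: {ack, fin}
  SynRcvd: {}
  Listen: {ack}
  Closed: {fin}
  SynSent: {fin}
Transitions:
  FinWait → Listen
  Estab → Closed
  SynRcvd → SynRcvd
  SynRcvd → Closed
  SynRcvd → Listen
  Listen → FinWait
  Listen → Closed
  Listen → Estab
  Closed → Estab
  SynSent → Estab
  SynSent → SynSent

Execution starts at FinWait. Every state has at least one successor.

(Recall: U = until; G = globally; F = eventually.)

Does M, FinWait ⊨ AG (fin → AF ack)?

Holds

States satisfying fin → AF ack: {FinWait, Estab, SynRcvd, Listen, Closed}.
States satisfying AG (fin → AF ack): {FinWait, Estab, SynRcvd, Listen, Closed}.
Every state reachable from FinWait satisfies fin → AF ack.
FinWait ∈ Sat(AG (fin → AF ack)).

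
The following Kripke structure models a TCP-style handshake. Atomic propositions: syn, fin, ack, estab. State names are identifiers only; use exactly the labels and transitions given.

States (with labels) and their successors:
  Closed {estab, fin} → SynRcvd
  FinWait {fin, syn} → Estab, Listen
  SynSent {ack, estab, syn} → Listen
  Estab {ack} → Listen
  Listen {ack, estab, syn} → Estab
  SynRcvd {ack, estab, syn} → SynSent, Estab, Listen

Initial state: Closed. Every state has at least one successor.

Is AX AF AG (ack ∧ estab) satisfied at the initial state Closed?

No

States satisfying AF AG (ack ∧ estab): ∅.
States satisfying AX AF AG (ack ∧ estab): ∅.
Closed ∉ Sat(AX AF AG (ack ∧ estab)).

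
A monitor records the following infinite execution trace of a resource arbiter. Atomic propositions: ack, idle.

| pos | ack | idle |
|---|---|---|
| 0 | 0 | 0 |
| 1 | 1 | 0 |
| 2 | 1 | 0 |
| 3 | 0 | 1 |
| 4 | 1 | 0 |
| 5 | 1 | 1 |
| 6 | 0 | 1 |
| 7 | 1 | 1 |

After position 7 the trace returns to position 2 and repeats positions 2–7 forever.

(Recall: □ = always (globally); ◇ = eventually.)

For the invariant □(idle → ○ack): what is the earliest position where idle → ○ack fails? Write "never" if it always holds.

Check idle → ○ack at each position in order: 0 ✓, 1 ✓, 2 ✓, 3 ✓, 4 ✓.
At position 5 the labels are {ack, idle} and the next position 6 has {idle}, so idle → ○ack is false there. This is the first violation.

5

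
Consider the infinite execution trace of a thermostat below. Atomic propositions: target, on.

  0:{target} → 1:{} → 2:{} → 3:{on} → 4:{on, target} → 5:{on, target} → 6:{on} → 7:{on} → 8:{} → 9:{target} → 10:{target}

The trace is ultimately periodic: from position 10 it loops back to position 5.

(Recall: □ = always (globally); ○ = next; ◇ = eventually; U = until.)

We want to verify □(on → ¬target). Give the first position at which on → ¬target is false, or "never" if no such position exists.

4

Check on → ¬target at each position in order: 0 ✓, 1 ✓, 2 ✓, 3 ✓.
At position 4 the labels are {on, target}, so on → ¬target is false there. This is the first violation.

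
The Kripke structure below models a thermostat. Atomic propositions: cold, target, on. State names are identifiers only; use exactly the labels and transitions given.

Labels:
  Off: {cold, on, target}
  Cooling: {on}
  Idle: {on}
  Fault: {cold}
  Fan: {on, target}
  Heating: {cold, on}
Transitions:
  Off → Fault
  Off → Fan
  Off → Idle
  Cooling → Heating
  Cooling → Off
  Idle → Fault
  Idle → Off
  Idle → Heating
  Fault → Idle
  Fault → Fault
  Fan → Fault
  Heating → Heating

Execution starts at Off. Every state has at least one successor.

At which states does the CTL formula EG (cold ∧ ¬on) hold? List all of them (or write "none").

States satisfying cold ∧ ¬on: {Fault}.
States satisfying EG (cold ∧ ¬on): {Fault}.

{Fault}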